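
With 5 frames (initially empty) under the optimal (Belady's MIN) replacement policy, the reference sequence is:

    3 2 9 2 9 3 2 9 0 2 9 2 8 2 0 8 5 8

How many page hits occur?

3: fault, frames (3)
2: fault, frames (3 2)
9: fault, frames (3 2 9)
2: hit
9: hit
3: hit
2: hit
9: hit
0: fault, frames (3 2 9 0)
2: hit
9: hit
2: hit
8: fault, frames (3 2 9 0 8)
2: hit
0: hit
8: hit
5: fault, evict 0, frames (3 2 9 8 5)
8: hit
Hits: 12.

12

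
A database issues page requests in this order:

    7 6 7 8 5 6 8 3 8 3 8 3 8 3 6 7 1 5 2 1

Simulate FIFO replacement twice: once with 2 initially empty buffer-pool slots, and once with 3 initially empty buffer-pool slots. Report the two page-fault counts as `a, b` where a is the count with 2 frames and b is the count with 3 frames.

2 frames: F F . F F F F F . . . . . . F F F F F F → 13 faults.
3 frames: F F . F F . . F . . . . . . F F F F F . → 10 faults.
10 < 13: adding a frame reduced faults, as is typical.

13, 10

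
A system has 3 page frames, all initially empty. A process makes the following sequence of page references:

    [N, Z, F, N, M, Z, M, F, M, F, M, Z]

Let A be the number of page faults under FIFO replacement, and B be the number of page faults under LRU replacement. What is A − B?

Under FIFO: F F F . F . . . . . . . → 4 faults.
Under LRU: F F F . F F . F . . . . → 6 faults.
A − B = 4 − 6 = -2.

-2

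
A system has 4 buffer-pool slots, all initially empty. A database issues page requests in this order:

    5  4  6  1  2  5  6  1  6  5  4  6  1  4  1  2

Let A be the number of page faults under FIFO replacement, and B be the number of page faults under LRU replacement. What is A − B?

Under FIFO: F F F F F F . . . . F F F . . F → 10 faults.
Under LRU: F F F F F F . . . . F . . . . F → 8 faults.
A − B = 10 − 8 = 2.

2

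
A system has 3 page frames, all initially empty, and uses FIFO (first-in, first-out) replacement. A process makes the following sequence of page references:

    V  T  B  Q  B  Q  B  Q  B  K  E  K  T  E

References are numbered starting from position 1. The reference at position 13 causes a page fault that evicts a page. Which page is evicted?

pos 1: V: fault, frames {V}
pos 2: T: fault, frames {V,T}
pos 3: B: fault, frames {V,T,B}
pos 4: Q: fault, evict V, frames {T,B,Q}
pos 5: B: hit
pos 6: Q: hit
pos 7: B: hit
pos 8: Q: hit
pos 9: B: hit
pos 10: K: fault, evict T, frames {B,Q,K}
pos 11: E: fault, evict B, frames {Q,K,E}
pos 12: K: hit
pos 13: T: fault, evict Q, frames {K,E,T}
At position 13, page Q is evicted.

Q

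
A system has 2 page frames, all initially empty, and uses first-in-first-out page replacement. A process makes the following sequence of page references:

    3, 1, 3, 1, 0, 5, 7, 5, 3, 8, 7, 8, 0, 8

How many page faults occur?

3: miss, frames {3}
1: miss, frames {3,1}
3: hit
1: hit
0: miss, evict 3, frames {1,0}
5: miss, evict 1, frames {0,5}
7: miss, evict 0, frames {5,7}
5: hit
3: miss, evict 5, frames {7,3}
8: miss, evict 7, frames {3,8}
7: miss, evict 3, frames {8,7}
8: hit
0: miss, evict 8, frames {7,0}
8: miss, evict 7, frames {0,8}
Page faults: 10.

10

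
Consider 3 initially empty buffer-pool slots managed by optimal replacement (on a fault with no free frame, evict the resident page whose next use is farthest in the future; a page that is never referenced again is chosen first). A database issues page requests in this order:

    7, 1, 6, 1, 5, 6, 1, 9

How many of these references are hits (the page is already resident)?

3

7: fault, frames [7]
1: fault, frames [7, 1]
6: fault, frames [7, 1, 6]
1: hit
5: fault, evict 7, frames [1, 6, 5]
6: hit
1: hit
9: fault, evict 5, frames [1, 6, 9]
Hits: 3.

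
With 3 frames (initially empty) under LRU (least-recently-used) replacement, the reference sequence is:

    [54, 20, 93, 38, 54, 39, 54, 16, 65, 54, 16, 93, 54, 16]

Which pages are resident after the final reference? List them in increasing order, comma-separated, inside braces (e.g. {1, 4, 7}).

{16, 54, 93}

54 -> fault, frames [54]
20 -> fault, frames [54, 20]
93 -> fault, frames [54, 20, 93]
38 -> fault, evict 54, frames [20, 93, 38]
54 -> fault, evict 20, frames [93, 38, 54]
39 -> fault, evict 93, frames [38, 54, 39]
54 -> hit
16 -> fault, evict 38, frames [39, 54, 16]
65 -> fault, evict 39, frames [54, 16, 65]
54 -> hit
16 -> hit
93 -> fault, evict 65, frames [54, 16, 93]
54 -> hit
16 -> hit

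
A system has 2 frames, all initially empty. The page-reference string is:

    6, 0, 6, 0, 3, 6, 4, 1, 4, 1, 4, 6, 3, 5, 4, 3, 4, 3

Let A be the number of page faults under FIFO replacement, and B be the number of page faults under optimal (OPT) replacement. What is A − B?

2

Under FIFO: F F . . F F F F . . . F F F F F . . → 11 faults.
Under OPT: F F . . F . F F . . . F F F . F . . → 9 faults.
A − B = 11 − 9 = 2.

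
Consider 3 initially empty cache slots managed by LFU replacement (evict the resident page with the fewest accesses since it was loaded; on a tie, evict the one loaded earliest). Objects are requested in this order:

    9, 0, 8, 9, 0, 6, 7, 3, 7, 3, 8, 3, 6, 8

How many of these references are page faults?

12

9: fault, frames [9]
0: fault, frames [9, 0]
8: fault, frames [9, 0, 8]
9: hit
0: hit
6: fault, evict 8, frames [9, 0, 6]
7: fault, evict 6, frames [9, 0, 7]
3: fault, evict 7, frames [9, 0, 3]
7: fault, evict 3, frames [9, 0, 7]
3: fault, evict 7, frames [9, 0, 3]
8: fault, evict 3, frames [9, 0, 8]
3: fault, evict 8, frames [9, 0, 3]
6: fault, evict 3, frames [9, 0, 6]
8: fault, evict 6, frames [9, 0, 8]
Page faults: 12.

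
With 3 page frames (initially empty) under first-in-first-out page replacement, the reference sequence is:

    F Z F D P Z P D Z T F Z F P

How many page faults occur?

F: miss, frames {F}
Z: miss, frames {F,Z}
F: hit
D: miss, frames {F,Z,D}
P: miss, evict F, frames {Z,D,P}
Z: hit
P: hit
D: hit
Z: hit
T: miss, evict Z, frames {D,P,T}
F: miss, evict D, frames {P,T,F}
Z: miss, evict P, frames {T,F,Z}
F: hit
P: miss, evict T, frames {F,Z,P}
Page faults: 8.

8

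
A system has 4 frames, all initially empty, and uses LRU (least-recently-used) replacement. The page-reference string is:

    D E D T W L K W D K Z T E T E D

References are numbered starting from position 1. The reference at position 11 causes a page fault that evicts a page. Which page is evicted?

L

pos 1: D → miss, frames (D)
pos 2: E → miss, frames (D E)
pos 3: D → hit
pos 4: T → miss, frames (E D T)
pos 5: W → miss, frames (E D T W)
pos 6: L → miss, evict E, frames (D T W L)
pos 7: K → miss, evict D, frames (T W L K)
pos 8: W → hit
pos 9: D → miss, evict T, frames (L K W D)
pos 10: K → hit
pos 11: Z → miss, evict L, frames (W D K Z)
At position 11, page L is evicted.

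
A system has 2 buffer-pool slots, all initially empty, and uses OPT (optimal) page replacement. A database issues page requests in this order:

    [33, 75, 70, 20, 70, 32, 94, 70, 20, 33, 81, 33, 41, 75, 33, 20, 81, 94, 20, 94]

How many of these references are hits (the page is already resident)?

33 → fault, frames {33}
75 → fault, frames {33,75}
70 → fault, evict 75, frames {33,70}
20 → fault, evict 33, frames {70,20}
70 → hit
32 → fault, evict 20, frames {70,32}
94 → fault, evict 32, frames {70,94}
70 → hit
20 → fault, evict 70, frames {94,20}
33 → fault, evict 94, frames {20,33}
81 → fault, evict 20, frames {33,81}
33 → hit
41 → fault, evict 81, frames {33,41}
75 → fault, evict 41, frames {33,75}
33 → hit
20 → fault, evict 75, frames {33,20}
81 → fault, evict 33, frames {20,81}
94 → fault, evict 81, frames {20,94}
20 → hit
94 → hit
Hits: 6.

6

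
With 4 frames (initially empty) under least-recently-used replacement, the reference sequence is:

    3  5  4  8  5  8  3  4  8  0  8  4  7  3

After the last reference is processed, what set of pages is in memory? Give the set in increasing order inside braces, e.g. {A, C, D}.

{3, 4, 7, 8}

3 → fault, frames (3)
5 → fault, frames (3 5)
4 → fault, frames (3 5 4)
8 → fault, frames (3 5 4 8)
5 → hit
8 → hit
3 → hit
4 → hit
8 → hit
0 → fault, evict 5, frames (3 4 8 0)
8 → hit
4 → hit
7 → fault, evict 3, frames (0 8 4 7)
3 → fault, evict 0, frames (8 4 7 3)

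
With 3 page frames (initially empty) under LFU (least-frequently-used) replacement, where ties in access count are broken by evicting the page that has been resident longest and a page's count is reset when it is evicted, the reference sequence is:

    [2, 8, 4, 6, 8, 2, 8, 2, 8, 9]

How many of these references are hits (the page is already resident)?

2 -> fault, frames {2}
8 -> fault, frames {2,8}
4 -> fault, frames {2,8,4}
6 -> fault, evict 2, frames {8,4,6}
8 -> hit
2 -> fault, evict 4, frames {8,6,2}
8 -> hit
2 -> hit
8 -> hit
9 -> fault, evict 6, frames {8,2,9}
Hits: 4.

4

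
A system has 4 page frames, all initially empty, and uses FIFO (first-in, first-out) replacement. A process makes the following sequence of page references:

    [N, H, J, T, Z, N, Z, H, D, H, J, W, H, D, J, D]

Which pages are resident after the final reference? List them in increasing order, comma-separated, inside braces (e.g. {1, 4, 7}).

{D, H, J, W}

N → fault, frames {N}
H → fault, frames {N,H}
J → fault, frames {N,H,J}
T → fault, frames {N,H,J,T}
Z → fault, evict N, frames {H,J,T,Z}
N → fault, evict H, frames {J,T,Z,N}
Z → hit
H → fault, evict J, frames {T,Z,N,H}
D → fault, evict T, frames {Z,N,H,D}
H → hit
J → fault, evict Z, frames {N,H,D,J}
W → fault, evict N, frames {H,D,J,W}
H → hit
D → hit
J → hit
D → hit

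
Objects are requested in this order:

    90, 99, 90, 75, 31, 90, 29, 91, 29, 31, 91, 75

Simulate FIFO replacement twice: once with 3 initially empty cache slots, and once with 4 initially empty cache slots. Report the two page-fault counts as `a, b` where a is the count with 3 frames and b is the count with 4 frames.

3 frames: F F . F F F F F . F . F → 9 faults.
4 frames: F F . F F . F F . . . . → 6 faults.
6 < 9: adding a frame reduced faults, as is typical.

9, 6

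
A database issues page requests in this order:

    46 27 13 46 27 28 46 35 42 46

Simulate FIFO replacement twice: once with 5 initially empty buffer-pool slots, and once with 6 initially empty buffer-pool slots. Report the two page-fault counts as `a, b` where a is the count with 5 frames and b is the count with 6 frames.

7, 6

5 frames: F F F . . F . F F F → 7 faults.
6 frames: F F F . . F . F F . → 6 faults.
6 < 7: adding a frame reduced faults, as is typical.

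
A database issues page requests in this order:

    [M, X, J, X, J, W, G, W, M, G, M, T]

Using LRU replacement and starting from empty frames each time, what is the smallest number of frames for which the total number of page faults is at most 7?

3

f=1: 12 faults
f=2: 8 faults
f=3: 7 faults
f=4: 7 faults
f=5: 6 faults
f=6: 6 faults
Smallest f with faults ≤ 7 is 3.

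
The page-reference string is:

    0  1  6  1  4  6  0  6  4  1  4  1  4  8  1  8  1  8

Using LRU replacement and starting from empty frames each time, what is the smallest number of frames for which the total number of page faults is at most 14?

f=1: 18 faults
f=2: 10 faults
f=3: 7 faults
f=4: 5 faults
f=5: 5 faults
Smallest f with faults ≤ 14 is 2.

2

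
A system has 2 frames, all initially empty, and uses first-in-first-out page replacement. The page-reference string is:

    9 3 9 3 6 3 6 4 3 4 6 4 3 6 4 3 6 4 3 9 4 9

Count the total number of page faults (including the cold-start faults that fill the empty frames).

9 → fault, frames {9}
3 → fault, frames {9,3}
9 → hit
3 → hit
6 → fault, evict 9, frames {3,6}
3 → hit
6 → hit
4 → fault, evict 3, frames {6,4}
3 → fault, evict 6, frames {4,3}
4 → hit
6 → fault, evict 4, frames {3,6}
4 → fault, evict 3, frames {6,4}
3 → fault, evict 6, frames {4,3}
6 → fault, evict 4, frames {3,6}
4 → fault, evict 3, frames {6,4}
3 → fault, evict 6, frames {4,3}
6 → fault, evict 4, frames {3,6}
4 → fault, evict 3, frames {6,4}
3 → fault, evict 6, frames {4,3}
9 → fault, evict 4, frames {3,9}
4 → fault, evict 3, frames {9,4}
9 → hit
Page faults: 16.

16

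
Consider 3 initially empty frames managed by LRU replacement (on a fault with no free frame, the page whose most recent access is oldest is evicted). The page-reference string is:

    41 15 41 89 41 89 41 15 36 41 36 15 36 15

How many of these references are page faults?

4

41: fault, frames (41)
15: fault, frames (41 15)
41: hit
89: fault, frames (15 41 89)
41: hit
89: hit
41: hit
15: hit
36: fault, evict 89, frames (41 15 36)
41: hit
36: hit
15: hit
36: hit
15: hit
Page faults: 4.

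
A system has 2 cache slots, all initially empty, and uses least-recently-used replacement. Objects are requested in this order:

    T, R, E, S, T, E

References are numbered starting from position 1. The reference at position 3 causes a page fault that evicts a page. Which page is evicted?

T

pos 1: T → miss, frames (T)
pos 2: R → miss, frames (T R)
pos 3: E → miss, evict T, frames (R E)
At position 3, page T is evicted.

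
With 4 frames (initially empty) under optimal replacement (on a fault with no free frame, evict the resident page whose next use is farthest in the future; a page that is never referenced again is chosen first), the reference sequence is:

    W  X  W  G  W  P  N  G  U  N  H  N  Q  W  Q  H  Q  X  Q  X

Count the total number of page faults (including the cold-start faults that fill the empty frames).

W → fault, frames (W)
X → fault, frames (W X)
W → hit
G → fault, frames (W X G)
W → hit
P → fault, frames (W X G P)
N → fault, evict P, frames (W X G N)
G → hit
U → fault, evict G, frames (W X N U)
N → hit
H → fault, evict U, frames (W X N H)
N → hit
Q → fault, evict N, frames (W X H Q)
W → hit
Q → hit
H → hit
Q → hit
X → hit
Q → hit
X → hit
Page faults: 8.

8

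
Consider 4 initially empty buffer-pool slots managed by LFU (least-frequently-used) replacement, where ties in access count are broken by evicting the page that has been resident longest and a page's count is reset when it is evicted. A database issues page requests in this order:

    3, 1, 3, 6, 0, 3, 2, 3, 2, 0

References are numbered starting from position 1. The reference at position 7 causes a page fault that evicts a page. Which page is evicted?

1

pos 1: 3: fault, frames [3]
pos 2: 1: fault, frames [3, 1]
pos 3: 3: hit
pos 4: 6: fault, frames [3, 1, 6]
pos 5: 0: fault, frames [3, 1, 6, 0]
pos 6: 3: hit
pos 7: 2: fault, evict 1, frames [3, 6, 0, 2]
At position 7, page 1 is evicted.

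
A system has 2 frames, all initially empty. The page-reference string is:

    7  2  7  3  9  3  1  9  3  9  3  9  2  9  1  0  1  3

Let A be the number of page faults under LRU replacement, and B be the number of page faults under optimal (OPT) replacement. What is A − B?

1

Under LRU: F F . F F . F F F . . . F . F F . F → 11 faults.
Under OPT: F F . F F . F . F . . . F . F F . F → 10 faults.
A − B = 11 − 10 = 1.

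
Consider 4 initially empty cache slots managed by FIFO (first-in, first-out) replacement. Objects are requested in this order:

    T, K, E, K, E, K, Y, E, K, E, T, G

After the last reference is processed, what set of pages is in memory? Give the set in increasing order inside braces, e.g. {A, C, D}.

T → miss, frames [T]
K → miss, frames [T, K]
E → miss, frames [T, K, E]
K → hit
E → hit
K → hit
Y → miss, frames [T, K, E, Y]
E → hit
K → hit
E → hit
T → hit
G → miss, evict T, frames [K, E, Y, G]

{E, G, K, Y}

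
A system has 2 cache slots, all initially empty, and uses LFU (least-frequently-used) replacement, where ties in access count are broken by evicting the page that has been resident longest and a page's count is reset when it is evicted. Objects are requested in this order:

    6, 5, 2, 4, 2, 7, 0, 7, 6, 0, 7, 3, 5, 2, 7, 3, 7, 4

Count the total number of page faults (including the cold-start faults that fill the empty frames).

16

6: miss, frames {6}
5: miss, frames {6,5}
2: miss, evict 6, frames {5,2}
4: miss, evict 5, frames {2,4}
2: hit
7: miss, evict 4, frames {2,7}
0: miss, evict 7, frames {2,0}
7: miss, evict 0, frames {2,7}
6: miss, evict 7, frames {2,6}
0: miss, evict 6, frames {2,0}
7: miss, evict 0, frames {2,7}
3: miss, evict 7, frames {2,3}
5: miss, evict 3, frames {2,5}
2: hit
7: miss, evict 5, frames {2,7}
3: miss, evict 7, frames {2,3}
7: miss, evict 3, frames {2,7}
4: miss, evict 7, frames {2,4}
Page faults: 16.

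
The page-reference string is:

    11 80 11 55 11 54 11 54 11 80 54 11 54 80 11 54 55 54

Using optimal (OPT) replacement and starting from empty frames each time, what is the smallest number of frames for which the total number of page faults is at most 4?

f=1: 18 faults
f=2: 9 faults
f=3: 5 faults
f=4: 4 faults
Smallest f with faults ≤ 4 is 4.

4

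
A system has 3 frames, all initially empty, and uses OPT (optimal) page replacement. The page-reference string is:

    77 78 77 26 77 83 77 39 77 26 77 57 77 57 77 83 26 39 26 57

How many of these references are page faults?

8

77 → fault, frames {77}
78 → fault, frames {77,78}
77 → hit
26 → fault, frames {77,78,26}
77 → hit
83 → fault, evict 78, frames {77,26,83}
77 → hit
39 → fault, evict 83, frames {77,26,39}
77 → hit
26 → hit
77 → hit
57 → fault, evict 39, frames {77,26,57}
77 → hit
57 → hit
77 → hit
83 → fault, evict 77, frames {26,57,83}
26 → hit
39 → fault, evict 83, frames {26,57,39}
26 → hit
57 → hit
Page faults: 8.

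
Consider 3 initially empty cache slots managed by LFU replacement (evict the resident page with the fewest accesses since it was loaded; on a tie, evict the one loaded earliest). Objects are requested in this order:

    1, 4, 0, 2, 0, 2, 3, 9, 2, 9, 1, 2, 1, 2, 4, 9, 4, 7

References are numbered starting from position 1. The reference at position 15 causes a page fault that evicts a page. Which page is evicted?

9

pos 1: 1 → fault, frames [1]
pos 2: 4 → fault, frames [1, 4]
pos 3: 0 → fault, frames [1, 4, 0]
pos 4: 2 → fault, evict 1, frames [4, 0, 2]
pos 5: 0 → hit
pos 6: 2 → hit
pos 7: 3 → fault, evict 4, frames [0, 2, 3]
pos 8: 9 → fault, evict 3, frames [0, 2, 9]
pos 9: 2 → hit
pos 10: 9 → hit
pos 11: 1 → fault, evict 0, frames [2, 9, 1]
pos 12: 2 → hit
pos 13: 1 → hit
pos 14: 2 → hit
pos 15: 4 → fault, evict 9, frames [2, 1, 4]
At position 15, page 9 is evicted.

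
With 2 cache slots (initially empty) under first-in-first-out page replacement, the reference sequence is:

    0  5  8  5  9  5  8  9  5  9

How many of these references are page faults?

8

0 -> miss, frames {0}
5 -> miss, frames {0,5}
8 -> miss, evict 0, frames {5,8}
5 -> hit
9 -> miss, evict 5, frames {8,9}
5 -> miss, evict 8, frames {9,5}
8 -> miss, evict 9, frames {5,8}
9 -> miss, evict 5, frames {8,9}
5 -> miss, evict 8, frames {9,5}
9 -> hit
Page faults: 8.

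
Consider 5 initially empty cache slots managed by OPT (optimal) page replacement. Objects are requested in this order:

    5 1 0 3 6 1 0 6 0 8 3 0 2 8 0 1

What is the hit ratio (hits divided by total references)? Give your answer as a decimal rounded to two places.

5 → miss, frames [5]
1 → miss, frames [5, 1]
0 → miss, frames [5, 1, 0]
3 → miss, frames [5, 1, 0, 3]
6 → miss, frames [5, 1, 0, 3, 6]
1 → hit
0 → hit
6 → hit
0 → hit
8 → miss, evict 6, frames [5, 1, 0, 3, 8]
3 → hit
0 → hit
2 → miss, evict 3, frames [5, 1, 0, 8, 2]
8 → hit
0 → hit
1 → hit
Hits: 9 of 16 references → 9/16 = 0.5625.

0.56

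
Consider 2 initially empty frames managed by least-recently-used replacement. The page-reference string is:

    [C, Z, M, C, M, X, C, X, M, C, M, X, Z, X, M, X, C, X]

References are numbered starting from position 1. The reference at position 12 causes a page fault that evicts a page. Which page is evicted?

C

pos 1: C: fault, frames (C)
pos 2: Z: fault, frames (C Z)
pos 3: M: fault, evict C, frames (Z M)
pos 4: C: fault, evict Z, frames (M C)
pos 5: M: hit
pos 6: X: fault, evict C, frames (M X)
pos 7: C: fault, evict M, frames (X C)
pos 8: X: hit
pos 9: M: fault, evict C, frames (X M)
pos 10: C: fault, evict X, frames (M C)
pos 11: M: hit
pos 12: X: fault, evict C, frames (M X)
At position 12, page C is evicted.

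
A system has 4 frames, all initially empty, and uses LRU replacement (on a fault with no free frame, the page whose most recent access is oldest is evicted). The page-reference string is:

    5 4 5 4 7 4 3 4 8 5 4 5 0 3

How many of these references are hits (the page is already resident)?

5 → miss, frames {5}
4 → miss, frames {5,4}
5 → hit
4 → hit
7 → miss, frames {5,4,7}
4 → hit
3 → miss, frames {5,7,4,3}
4 → hit
8 → miss, evict 5, frames {7,3,4,8}
5 → miss, evict 7, frames {3,4,8,5}
4 → hit
5 → hit
0 → miss, evict 3, frames {8,4,5,0}
3 → miss, evict 8, frames {4,5,0,3}
Hits: 6.

6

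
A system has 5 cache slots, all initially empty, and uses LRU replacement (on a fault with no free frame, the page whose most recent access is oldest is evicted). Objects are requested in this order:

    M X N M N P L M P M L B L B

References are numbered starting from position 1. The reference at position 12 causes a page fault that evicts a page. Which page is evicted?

pos 1: M: fault, frames (M)
pos 2: X: fault, frames (M X)
pos 3: N: fault, frames (M X N)
pos 4: M: hit
pos 5: N: hit
pos 6: P: fault, frames (X M N P)
pos 7: L: fault, frames (X M N P L)
pos 8: M: hit
pos 9: P: hit
pos 10: M: hit
pos 11: L: hit
pos 12: B: fault, evict X, frames (N P M L B)
At position 12, page X is evicted.

X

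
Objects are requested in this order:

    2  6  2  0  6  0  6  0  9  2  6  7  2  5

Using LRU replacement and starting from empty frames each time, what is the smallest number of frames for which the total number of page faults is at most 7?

f=1: 14 faults
f=2: 10 faults
f=3: 8 faults
f=4: 6 faults
f=5: 6 faults
f=6: 6 faults
Smallest f with faults ≤ 7 is 4.

4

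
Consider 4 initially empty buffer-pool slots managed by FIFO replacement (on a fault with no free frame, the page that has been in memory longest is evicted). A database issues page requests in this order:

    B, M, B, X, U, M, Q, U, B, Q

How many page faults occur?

B -> fault, frames {B}
M -> fault, frames {B,M}
B -> hit
X -> fault, frames {B,M,X}
U -> fault, frames {B,M,X,U}
M -> hit
Q -> fault, evict B, frames {M,X,U,Q}
U -> hit
B -> fault, evict M, frames {X,U,Q,B}
Q -> hit
Page faults: 6.

6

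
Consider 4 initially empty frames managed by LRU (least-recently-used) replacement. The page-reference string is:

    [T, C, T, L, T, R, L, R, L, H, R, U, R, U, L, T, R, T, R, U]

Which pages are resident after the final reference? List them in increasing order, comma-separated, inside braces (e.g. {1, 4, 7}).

{L, R, T, U}

T → miss, frames [T]
C → miss, frames [T, C]
T → hit
L → miss, frames [C, T, L]
T → hit
R → miss, frames [C, L, T, R]
L → hit
R → hit
L → hit
H → miss, evict C, frames [T, R, L, H]
R → hit
U → miss, evict T, frames [L, H, R, U]
R → hit
U → hit
L → hit
T → miss, evict H, frames [R, U, L, T]
R → hit
T → hit
R → hit
U → hit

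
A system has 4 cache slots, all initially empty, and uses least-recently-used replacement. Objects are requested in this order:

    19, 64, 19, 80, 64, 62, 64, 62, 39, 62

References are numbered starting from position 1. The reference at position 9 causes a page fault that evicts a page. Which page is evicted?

pos 1: 19: fault, frames [19]
pos 2: 64: fault, frames [19, 64]
pos 3: 19: hit
pos 4: 80: fault, frames [64, 19, 80]
pos 5: 64: hit
pos 6: 62: fault, frames [19, 80, 64, 62]
pos 7: 64: hit
pos 8: 62: hit
pos 9: 39: fault, evict 19, frames [80, 64, 62, 39]
At position 9, page 19 is evicted.

19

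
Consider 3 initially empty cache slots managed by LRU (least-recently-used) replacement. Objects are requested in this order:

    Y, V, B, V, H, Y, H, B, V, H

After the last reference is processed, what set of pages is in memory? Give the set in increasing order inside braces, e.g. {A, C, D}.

Y → miss, frames {Y}
V → miss, frames {Y,V}
B → miss, frames {Y,V,B}
V → hit
H → miss, evict Y, frames {B,V,H}
Y → miss, evict B, frames {V,H,Y}
H → hit
B → miss, evict V, frames {Y,H,B}
V → miss, evict Y, frames {H,B,V}
H → hit

{B, H, V}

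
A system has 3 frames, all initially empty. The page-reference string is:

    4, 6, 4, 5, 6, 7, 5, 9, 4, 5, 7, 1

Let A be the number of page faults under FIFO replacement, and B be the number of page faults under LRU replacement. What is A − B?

1

Under FIFO: F F . F . F . F F F F F → 9 faults.
Under LRU: F F . F . F . F F . F F → 8 faults.
A − B = 9 − 8 = 1.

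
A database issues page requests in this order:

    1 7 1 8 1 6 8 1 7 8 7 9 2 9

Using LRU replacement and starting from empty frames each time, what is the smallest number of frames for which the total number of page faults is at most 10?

2

f=1: 14 faults
f=2: 10 faults
f=3: 7 faults
f=4: 6 faults
f=5: 6 faults
f=6: 6 faults
Smallest f with faults ≤ 10 is 2.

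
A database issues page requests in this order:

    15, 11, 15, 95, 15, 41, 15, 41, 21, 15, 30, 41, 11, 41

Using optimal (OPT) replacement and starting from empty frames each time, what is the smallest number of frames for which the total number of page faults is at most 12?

2

f=1: 14 faults
f=2: 8 faults
f=3: 7 faults
f=4: 6 faults
f=5: 6 faults
f=6: 6 faults
Smallest f with faults ≤ 12 is 2.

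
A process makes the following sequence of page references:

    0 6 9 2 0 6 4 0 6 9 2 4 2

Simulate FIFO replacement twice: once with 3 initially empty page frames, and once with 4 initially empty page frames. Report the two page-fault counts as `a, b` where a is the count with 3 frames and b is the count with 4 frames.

9, 10

3 frames: F F F F F F F . . F F . . → 9 faults.
4 frames: F F F F . . F F F F F F . → 10 faults.
10 > 9: adding a frame increased faults — Belady's anomaly.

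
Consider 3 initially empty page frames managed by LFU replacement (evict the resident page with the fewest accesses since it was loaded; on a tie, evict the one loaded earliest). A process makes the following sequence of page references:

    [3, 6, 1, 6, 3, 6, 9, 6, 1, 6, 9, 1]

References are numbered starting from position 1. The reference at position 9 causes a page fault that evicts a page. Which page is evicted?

pos 1: 3: miss, frames (3)
pos 2: 6: miss, frames (3 6)
pos 3: 1: miss, frames (3 6 1)
pos 4: 6: hit
pos 5: 3: hit
pos 6: 6: hit
pos 7: 9: miss, evict 1, frames (3 6 9)
pos 8: 6: hit
pos 9: 1: miss, evict 9, frames (3 6 1)
At position 9, page 9 is evicted.

9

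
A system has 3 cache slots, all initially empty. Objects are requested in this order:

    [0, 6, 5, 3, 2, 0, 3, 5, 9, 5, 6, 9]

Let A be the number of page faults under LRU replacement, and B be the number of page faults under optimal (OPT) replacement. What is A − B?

Under LRU: F F F F F F . F F . F . → 9 faults.
Under OPT: F F F F F . . F F . F . → 8 faults.
A − B = 9 − 8 = 1.

1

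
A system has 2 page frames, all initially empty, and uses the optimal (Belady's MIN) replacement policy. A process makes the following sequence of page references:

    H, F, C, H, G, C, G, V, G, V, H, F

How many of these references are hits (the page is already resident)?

H: miss, frames {H}
F: miss, frames {H,F}
C: miss, evict F, frames {H,C}
H: hit
G: miss, evict H, frames {C,G}
C: hit
G: hit
V: miss, evict C, frames {G,V}
G: hit
V: hit
H: miss, evict V, frames {G,H}
F: miss, evict H, frames {G,F}
Hits: 5.

5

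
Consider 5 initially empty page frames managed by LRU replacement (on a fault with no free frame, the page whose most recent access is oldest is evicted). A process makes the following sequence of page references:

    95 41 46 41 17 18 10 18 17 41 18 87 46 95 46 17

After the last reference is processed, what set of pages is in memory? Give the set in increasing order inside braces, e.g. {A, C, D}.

{17, 18, 46, 87, 95}

95: miss, frames {95}
41: miss, frames {95,41}
46: miss, frames {95,41,46}
41: hit
17: miss, frames {95,46,41,17}
18: miss, frames {95,46,41,17,18}
10: miss, evict 95, frames {46,41,17,18,10}
18: hit
17: hit
41: hit
18: hit
87: miss, evict 46, frames {10,17,41,18,87}
46: miss, evict 10, frames {17,41,18,87,46}
95: miss, evict 17, frames {41,18,87,46,95}
46: hit
17: miss, evict 41, frames {18,87,95,46,17}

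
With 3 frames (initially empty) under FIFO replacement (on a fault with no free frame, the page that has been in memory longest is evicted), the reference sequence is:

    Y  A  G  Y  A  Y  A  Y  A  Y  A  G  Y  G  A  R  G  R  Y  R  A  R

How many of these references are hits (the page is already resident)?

Y -> fault, frames (Y)
A -> fault, frames (Y A)
G -> fault, frames (Y A G)
Y -> hit
A -> hit
Y -> hit
A -> hit
Y -> hit
A -> hit
Y -> hit
A -> hit
G -> hit
Y -> hit
G -> hit
A -> hit
R -> fault, evict Y, frames (A G R)
G -> hit
R -> hit
Y -> fault, evict A, frames (G R Y)
R -> hit
A -> fault, evict G, frames (R Y A)
R -> hit
Hits: 16.

16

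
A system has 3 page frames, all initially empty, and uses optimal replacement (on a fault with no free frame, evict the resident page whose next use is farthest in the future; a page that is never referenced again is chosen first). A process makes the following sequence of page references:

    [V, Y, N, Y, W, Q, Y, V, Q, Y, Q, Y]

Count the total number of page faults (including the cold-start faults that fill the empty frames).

V → miss, frames (V)
Y → miss, frames (V Y)
N → miss, frames (V Y N)
Y → hit
W → miss, evict N, frames (V Y W)
Q → miss, evict W, frames (V Y Q)
Y → hit
V → hit
Q → hit
Y → hit
Q → hit
Y → hit
Page faults: 5.

5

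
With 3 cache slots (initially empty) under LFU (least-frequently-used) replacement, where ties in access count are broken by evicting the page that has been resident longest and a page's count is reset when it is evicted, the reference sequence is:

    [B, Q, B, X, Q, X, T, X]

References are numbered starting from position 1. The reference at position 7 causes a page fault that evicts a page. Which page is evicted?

B

pos 1: B → fault, frames {B}
pos 2: Q → fault, frames {B,Q}
pos 3: B → hit
pos 4: X → fault, frames {B,Q,X}
pos 5: Q → hit
pos 6: X → hit
pos 7: T → fault, evict B, frames {Q,X,T}
At position 7, page B is evicted.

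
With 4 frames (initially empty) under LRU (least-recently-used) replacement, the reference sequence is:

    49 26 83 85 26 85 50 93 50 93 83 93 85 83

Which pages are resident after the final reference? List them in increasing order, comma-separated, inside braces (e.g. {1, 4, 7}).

{50, 83, 85, 93}

49 → miss, frames [49]
26 → miss, frames [49, 26]
83 → miss, frames [49, 26, 83]
85 → miss, frames [49, 26, 83, 85]
26 → hit
85 → hit
50 → miss, evict 49, frames [83, 26, 85, 50]
93 → miss, evict 83, frames [26, 85, 50, 93]
50 → hit
93 → hit
83 → miss, evict 26, frames [85, 50, 93, 83]
93 → hit
85 → hit
83 → hit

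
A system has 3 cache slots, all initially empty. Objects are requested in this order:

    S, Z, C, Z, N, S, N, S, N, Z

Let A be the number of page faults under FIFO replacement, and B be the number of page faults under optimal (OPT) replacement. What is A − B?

Under FIFO: F F F . F F . . . F → 6 faults.
Under OPT: F F F . F . . . . . → 4 faults.
A − B = 6 − 4 = 2.

2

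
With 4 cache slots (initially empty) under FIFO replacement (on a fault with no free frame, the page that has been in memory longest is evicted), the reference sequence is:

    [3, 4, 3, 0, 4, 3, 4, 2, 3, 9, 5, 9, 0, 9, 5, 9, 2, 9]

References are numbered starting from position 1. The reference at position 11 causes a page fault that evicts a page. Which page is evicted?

4

pos 1: 3 -> miss, frames (3)
pos 2: 4 -> miss, frames (3 4)
pos 3: 3 -> hit
pos 4: 0 -> miss, frames (3 4 0)
pos 5: 4 -> hit
pos 6: 3 -> hit
pos 7: 4 -> hit
pos 8: 2 -> miss, frames (3 4 0 2)
pos 9: 3 -> hit
pos 10: 9 -> miss, evict 3, frames (4 0 2 9)
pos 11: 5 -> miss, evict 4, frames (0 2 9 5)
At position 11, page 4 is evicted.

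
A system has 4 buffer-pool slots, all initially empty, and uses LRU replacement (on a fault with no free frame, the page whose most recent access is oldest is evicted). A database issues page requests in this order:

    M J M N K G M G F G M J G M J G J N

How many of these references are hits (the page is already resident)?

M: miss, frames (M)
J: miss, frames (M J)
M: hit
N: miss, frames (J M N)
K: miss, frames (J M N K)
G: miss, evict J, frames (M N K G)
M: hit
G: hit
F: miss, evict N, frames (K M G F)
G: hit
M: hit
J: miss, evict K, frames (F G M J)
G: hit
M: hit
J: hit
G: hit
J: hit
N: miss, evict F, frames (M G J N)
Hits: 10.

10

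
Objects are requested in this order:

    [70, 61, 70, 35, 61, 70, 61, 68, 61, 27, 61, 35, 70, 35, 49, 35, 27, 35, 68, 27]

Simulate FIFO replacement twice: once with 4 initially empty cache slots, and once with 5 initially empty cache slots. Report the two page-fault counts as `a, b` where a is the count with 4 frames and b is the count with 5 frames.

10, 6

4 frames: F F . F . . . F . F . . F . F F . . F F → 10 faults.
5 frames: F F . F . . . F . F . . . . F . . . . . → 6 faults.
6 < 10: adding a frame reduced faults, as is typical.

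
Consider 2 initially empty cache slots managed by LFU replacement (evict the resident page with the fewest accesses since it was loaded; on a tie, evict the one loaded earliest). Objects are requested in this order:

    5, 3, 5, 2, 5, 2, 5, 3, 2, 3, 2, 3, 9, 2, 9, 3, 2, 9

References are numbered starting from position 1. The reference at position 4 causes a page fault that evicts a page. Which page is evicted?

pos 1: 5: fault, frames [5]
pos 2: 3: fault, frames [5, 3]
pos 3: 5: hit
pos 4: 2: fault, evict 3, frames [5, 2]
At position 4, page 3 is evicted.

3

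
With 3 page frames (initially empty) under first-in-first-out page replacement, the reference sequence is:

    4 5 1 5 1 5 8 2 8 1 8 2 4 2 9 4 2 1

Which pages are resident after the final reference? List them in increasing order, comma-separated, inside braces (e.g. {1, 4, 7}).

{1, 4, 9}

4 -> fault, frames {4}
5 -> fault, frames {4,5}
1 -> fault, frames {4,5,1}
5 -> hit
1 -> hit
5 -> hit
8 -> fault, evict 4, frames {5,1,8}
2 -> fault, evict 5, frames {1,8,2}
8 -> hit
1 -> hit
8 -> hit
2 -> hit
4 -> fault, evict 1, frames {8,2,4}
2 -> hit
9 -> fault, evict 8, frames {2,4,9}
4 -> hit
2 -> hit
1 -> fault, evict 2, frames {4,9,1}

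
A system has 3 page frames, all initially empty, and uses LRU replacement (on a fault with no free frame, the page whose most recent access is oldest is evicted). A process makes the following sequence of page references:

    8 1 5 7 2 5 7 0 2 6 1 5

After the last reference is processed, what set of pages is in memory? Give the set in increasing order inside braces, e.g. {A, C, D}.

{1, 5, 6}

8: miss, frames [8]
1: miss, frames [8, 1]
5: miss, frames [8, 1, 5]
7: miss, evict 8, frames [1, 5, 7]
2: miss, evict 1, frames [5, 7, 2]
5: hit
7: hit
0: miss, evict 2, frames [5, 7, 0]
2: miss, evict 5, frames [7, 0, 2]
6: miss, evict 7, frames [0, 2, 6]
1: miss, evict 0, frames [2, 6, 1]
5: miss, evict 2, frames [6, 1, 5]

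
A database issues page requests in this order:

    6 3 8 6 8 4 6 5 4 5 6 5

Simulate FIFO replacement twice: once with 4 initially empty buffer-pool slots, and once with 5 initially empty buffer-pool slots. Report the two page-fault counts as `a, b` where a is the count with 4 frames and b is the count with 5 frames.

6, 5

4 frames: F F F . . F . F . . F . → 6 faults.
5 frames: F F F . . F . F . . . . → 5 faults.
5 < 6: adding a frame reduced faults, as is typical.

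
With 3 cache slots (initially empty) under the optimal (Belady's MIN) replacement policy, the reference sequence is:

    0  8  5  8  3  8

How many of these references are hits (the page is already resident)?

2

0 → miss, frames (0)
8 → miss, frames (0 8)
5 → miss, frames (0 8 5)
8 → hit
3 → miss, evict 5, frames (0 8 3)
8 → hit
Hits: 2.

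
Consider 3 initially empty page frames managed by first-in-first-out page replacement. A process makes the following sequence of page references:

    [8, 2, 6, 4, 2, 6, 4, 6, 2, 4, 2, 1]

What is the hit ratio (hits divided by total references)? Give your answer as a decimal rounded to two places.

0.58

8: miss, frames [8]
2: miss, frames [8, 2]
6: miss, frames [8, 2, 6]
4: miss, evict 8, frames [2, 6, 4]
2: hit
6: hit
4: hit
6: hit
2: hit
4: hit
2: hit
1: miss, evict 2, frames [6, 4, 1]
Hits: 7 of 12 references → 7/12 = 0.5833.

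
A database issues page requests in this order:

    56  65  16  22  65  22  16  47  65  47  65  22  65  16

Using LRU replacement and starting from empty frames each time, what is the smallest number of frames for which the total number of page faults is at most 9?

3

f=1: 14 faults
f=2: 10 faults
f=3: 8 faults
f=4: 5 faults
f=5: 5 faults
Smallest f with faults ≤ 9 is 3.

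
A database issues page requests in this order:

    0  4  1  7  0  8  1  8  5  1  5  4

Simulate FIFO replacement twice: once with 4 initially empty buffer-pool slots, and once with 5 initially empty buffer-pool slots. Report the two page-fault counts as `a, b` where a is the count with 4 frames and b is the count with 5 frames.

4 frames: F F F F . F . . F . . F → 7 faults.
5 frames: F F F F . F . . F . . . → 6 faults.
6 < 7: adding a frame reduced faults, as is typical.

7, 6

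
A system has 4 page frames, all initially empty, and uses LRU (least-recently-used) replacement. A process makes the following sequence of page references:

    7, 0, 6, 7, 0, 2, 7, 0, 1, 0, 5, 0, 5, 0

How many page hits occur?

8

7: miss, frames [7]
0: miss, frames [7, 0]
6: miss, frames [7, 0, 6]
7: hit
0: hit
2: miss, frames [6, 7, 0, 2]
7: hit
0: hit
1: miss, evict 6, frames [2, 7, 0, 1]
0: hit
5: miss, evict 2, frames [7, 1, 0, 5]
0: hit
5: hit
0: hit
Hits: 8.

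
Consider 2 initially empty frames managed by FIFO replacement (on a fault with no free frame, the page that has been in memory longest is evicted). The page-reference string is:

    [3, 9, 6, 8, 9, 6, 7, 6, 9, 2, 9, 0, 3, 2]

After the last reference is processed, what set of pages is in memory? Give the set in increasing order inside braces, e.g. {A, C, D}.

{2, 3}

3: miss, frames (3)
9: miss, frames (3 9)
6: miss, evict 3, frames (9 6)
8: miss, evict 9, frames (6 8)
9: miss, evict 6, frames (8 9)
6: miss, evict 8, frames (9 6)
7: miss, evict 9, frames (6 7)
6: hit
9: miss, evict 6, frames (7 9)
2: miss, evict 7, frames (9 2)
9: hit
0: miss, evict 9, frames (2 0)
3: miss, evict 2, frames (0 3)
2: miss, evict 0, frames (3 2)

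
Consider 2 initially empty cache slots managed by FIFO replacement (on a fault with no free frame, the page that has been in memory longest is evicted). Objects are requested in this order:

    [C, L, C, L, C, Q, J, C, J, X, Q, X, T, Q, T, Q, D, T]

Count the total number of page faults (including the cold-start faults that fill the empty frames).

9

C -> miss, frames [C]
L -> miss, frames [C, L]
C -> hit
L -> hit
C -> hit
Q -> miss, evict C, frames [L, Q]
J -> miss, evict L, frames [Q, J]
C -> miss, evict Q, frames [J, C]
J -> hit
X -> miss, evict J, frames [C, X]
Q -> miss, evict C, frames [X, Q]
X -> hit
T -> miss, evict X, frames [Q, T]
Q -> hit
T -> hit
Q -> hit
D -> miss, evict Q, frames [T, D]
T -> hit
Page faults: 9.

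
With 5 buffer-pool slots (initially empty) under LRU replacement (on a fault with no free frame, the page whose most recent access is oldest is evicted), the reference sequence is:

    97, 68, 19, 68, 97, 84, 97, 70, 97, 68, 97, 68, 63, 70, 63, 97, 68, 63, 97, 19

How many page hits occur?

13

97 -> miss, frames {97}
68 -> miss, frames {97,68}
19 -> miss, frames {97,68,19}
68 -> hit
97 -> hit
84 -> miss, frames {19,68,97,84}
97 -> hit
70 -> miss, frames {19,68,84,97,70}
97 -> hit
68 -> hit
97 -> hit
68 -> hit
63 -> miss, evict 19, frames {84,70,97,68,63}
70 -> hit
63 -> hit
97 -> hit
68 -> hit
63 -> hit
97 -> hit
19 -> miss, evict 84, frames {70,68,63,97,19}
Hits: 13.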